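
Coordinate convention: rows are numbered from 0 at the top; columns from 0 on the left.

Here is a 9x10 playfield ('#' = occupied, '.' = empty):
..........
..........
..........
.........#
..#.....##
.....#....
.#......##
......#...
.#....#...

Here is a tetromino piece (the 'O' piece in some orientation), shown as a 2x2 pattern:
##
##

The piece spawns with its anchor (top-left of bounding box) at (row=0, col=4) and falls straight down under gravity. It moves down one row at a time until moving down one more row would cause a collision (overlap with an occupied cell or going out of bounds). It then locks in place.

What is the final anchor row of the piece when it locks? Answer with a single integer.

Spawn at (row=0, col=4). Try each row:
  row 0: fits
  row 1: fits
  row 2: fits
  row 3: fits
  row 4: blocked -> lock at row 3

Answer: 3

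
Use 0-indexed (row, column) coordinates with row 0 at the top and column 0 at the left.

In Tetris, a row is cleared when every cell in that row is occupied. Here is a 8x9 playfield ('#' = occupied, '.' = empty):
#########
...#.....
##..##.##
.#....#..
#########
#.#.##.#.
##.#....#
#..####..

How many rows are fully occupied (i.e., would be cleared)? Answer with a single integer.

Check each row:
  row 0: 0 empty cells -> FULL (clear)
  row 1: 8 empty cells -> not full
  row 2: 3 empty cells -> not full
  row 3: 7 empty cells -> not full
  row 4: 0 empty cells -> FULL (clear)
  row 5: 4 empty cells -> not full
  row 6: 5 empty cells -> not full
  row 7: 4 empty cells -> not full
Total rows cleared: 2

Answer: 2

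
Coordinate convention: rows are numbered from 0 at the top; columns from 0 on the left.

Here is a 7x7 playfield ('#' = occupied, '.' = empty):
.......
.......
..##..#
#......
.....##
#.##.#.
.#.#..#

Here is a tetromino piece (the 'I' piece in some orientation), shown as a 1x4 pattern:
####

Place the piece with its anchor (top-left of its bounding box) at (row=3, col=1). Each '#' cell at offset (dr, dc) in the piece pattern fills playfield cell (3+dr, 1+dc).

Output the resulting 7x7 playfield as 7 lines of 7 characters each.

Answer: .......
.......
..##..#
#####..
.....##
#.##.#.
.#.#..#

Derivation:
Fill (3+0,1+0) = (3,1)
Fill (3+0,1+1) = (3,2)
Fill (3+0,1+2) = (3,3)
Fill (3+0,1+3) = (3,4)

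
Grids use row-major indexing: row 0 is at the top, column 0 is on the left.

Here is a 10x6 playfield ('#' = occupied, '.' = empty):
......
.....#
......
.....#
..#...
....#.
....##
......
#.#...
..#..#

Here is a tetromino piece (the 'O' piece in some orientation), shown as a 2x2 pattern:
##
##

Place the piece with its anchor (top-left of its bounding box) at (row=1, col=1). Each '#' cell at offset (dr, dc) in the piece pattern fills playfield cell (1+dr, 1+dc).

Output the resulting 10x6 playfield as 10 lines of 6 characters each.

Answer: ......
.##..#
.##...
.....#
..#...
....#.
....##
......
#.#...
..#..#

Derivation:
Fill (1+0,1+0) = (1,1)
Fill (1+0,1+1) = (1,2)
Fill (1+1,1+0) = (2,1)
Fill (1+1,1+1) = (2,2)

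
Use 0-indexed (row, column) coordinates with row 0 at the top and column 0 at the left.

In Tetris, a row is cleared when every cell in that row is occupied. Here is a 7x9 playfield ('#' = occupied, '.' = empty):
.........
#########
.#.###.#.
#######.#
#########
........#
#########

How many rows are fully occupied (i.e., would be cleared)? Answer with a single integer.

Check each row:
  row 0: 9 empty cells -> not full
  row 1: 0 empty cells -> FULL (clear)
  row 2: 4 empty cells -> not full
  row 3: 1 empty cell -> not full
  row 4: 0 empty cells -> FULL (clear)
  row 5: 8 empty cells -> not full
  row 6: 0 empty cells -> FULL (clear)
Total rows cleared: 3

Answer: 3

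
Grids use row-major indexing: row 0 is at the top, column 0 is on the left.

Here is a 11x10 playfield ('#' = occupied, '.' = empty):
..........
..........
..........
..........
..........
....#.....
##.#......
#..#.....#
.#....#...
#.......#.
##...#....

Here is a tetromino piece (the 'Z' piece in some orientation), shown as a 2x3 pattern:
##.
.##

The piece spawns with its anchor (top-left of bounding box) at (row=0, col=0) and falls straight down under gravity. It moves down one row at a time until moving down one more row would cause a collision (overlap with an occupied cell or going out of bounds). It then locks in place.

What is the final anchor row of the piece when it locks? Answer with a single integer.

Spawn at (row=0, col=0). Try each row:
  row 0: fits
  row 1: fits
  row 2: fits
  row 3: fits
  row 4: fits
  row 5: blocked -> lock at row 4

Answer: 4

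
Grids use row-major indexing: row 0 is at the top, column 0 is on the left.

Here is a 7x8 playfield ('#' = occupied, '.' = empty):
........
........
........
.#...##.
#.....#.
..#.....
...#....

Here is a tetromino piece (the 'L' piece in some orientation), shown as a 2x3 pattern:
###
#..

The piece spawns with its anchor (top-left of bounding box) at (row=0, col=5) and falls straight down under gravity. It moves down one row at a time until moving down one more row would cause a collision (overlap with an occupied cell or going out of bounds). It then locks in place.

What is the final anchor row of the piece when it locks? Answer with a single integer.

Spawn at (row=0, col=5). Try each row:
  row 0: fits
  row 1: fits
  row 2: blocked -> lock at row 1

Answer: 1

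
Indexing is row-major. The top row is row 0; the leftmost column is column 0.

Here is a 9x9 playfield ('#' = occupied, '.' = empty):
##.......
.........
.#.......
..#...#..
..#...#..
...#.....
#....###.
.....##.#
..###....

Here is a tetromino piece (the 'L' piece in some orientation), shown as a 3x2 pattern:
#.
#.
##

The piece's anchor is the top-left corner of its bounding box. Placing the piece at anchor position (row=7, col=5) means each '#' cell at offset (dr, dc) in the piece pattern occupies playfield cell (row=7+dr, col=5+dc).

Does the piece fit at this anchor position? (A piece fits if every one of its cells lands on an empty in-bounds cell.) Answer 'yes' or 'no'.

Answer: no

Derivation:
Check each piece cell at anchor (7, 5):
  offset (0,0) -> (7,5): occupied ('#') -> FAIL
  offset (1,0) -> (8,5): empty -> OK
  offset (2,0) -> (9,5): out of bounds -> FAIL
  offset (2,1) -> (9,6): out of bounds -> FAIL
All cells valid: no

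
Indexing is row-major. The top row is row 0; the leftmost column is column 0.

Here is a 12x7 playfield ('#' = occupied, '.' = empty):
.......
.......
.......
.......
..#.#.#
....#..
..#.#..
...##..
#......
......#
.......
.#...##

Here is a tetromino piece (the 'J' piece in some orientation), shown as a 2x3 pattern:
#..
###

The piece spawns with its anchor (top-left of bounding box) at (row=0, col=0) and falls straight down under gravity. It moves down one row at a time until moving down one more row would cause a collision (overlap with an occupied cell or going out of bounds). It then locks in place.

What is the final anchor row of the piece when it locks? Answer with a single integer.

Answer: 2

Derivation:
Spawn at (row=0, col=0). Try each row:
  row 0: fits
  row 1: fits
  row 2: fits
  row 3: blocked -> lock at row 2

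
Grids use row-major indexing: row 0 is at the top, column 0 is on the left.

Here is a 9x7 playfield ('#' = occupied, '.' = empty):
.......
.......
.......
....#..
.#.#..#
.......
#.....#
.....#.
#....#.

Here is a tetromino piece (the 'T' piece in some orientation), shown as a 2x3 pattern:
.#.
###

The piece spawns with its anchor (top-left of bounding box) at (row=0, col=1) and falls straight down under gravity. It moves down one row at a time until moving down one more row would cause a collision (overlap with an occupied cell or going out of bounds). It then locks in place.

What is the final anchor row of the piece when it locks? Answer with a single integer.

Spawn at (row=0, col=1). Try each row:
  row 0: fits
  row 1: fits
  row 2: fits
  row 3: blocked -> lock at row 2

Answer: 2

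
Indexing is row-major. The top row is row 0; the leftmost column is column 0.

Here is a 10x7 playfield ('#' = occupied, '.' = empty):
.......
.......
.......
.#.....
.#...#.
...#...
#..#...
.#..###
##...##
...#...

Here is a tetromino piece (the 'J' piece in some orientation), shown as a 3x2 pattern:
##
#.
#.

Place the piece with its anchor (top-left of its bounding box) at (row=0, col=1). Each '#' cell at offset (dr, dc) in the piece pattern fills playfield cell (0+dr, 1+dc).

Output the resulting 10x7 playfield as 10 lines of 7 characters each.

Fill (0+0,1+0) = (0,1)
Fill (0+0,1+1) = (0,2)
Fill (0+1,1+0) = (1,1)
Fill (0+2,1+0) = (2,1)

Answer: .##....
.#.....
.#.....
.#.....
.#...#.
...#...
#..#...
.#..###
##...##
...#...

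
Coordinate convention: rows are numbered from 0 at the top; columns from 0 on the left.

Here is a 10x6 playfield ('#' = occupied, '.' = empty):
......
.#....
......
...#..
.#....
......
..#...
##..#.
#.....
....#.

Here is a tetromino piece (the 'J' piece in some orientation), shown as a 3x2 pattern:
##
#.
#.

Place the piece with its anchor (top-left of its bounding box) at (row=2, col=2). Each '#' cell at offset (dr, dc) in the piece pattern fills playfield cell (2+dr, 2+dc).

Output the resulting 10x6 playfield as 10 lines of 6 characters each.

Fill (2+0,2+0) = (2,2)
Fill (2+0,2+1) = (2,3)
Fill (2+1,2+0) = (3,2)
Fill (2+2,2+0) = (4,2)

Answer: ......
.#....
..##..
..##..
.##...
......
..#...
##..#.
#.....
....#.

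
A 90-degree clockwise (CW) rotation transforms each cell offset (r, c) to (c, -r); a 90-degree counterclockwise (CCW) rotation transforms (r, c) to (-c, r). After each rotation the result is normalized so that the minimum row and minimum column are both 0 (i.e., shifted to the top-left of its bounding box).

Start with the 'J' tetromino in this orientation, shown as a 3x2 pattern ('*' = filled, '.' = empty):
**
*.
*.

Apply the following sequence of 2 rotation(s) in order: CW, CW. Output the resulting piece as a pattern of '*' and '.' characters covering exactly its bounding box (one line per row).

Answer: .*
.*
**

Derivation:
Start:
**
*.
*.
After rotation 1 (CW):
***
..*
After rotation 2 (CW):
.*
.*
**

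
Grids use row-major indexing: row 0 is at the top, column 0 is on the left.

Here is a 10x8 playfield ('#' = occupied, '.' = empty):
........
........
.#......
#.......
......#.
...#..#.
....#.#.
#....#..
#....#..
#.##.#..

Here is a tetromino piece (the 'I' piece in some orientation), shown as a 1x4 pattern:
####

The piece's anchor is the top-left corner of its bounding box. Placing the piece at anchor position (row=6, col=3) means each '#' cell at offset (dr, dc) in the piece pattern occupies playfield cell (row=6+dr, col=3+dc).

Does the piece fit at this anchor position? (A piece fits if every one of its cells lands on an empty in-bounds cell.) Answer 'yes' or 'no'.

Answer: no

Derivation:
Check each piece cell at anchor (6, 3):
  offset (0,0) -> (6,3): empty -> OK
  offset (0,1) -> (6,4): occupied ('#') -> FAIL
  offset (0,2) -> (6,5): empty -> OK
  offset (0,3) -> (6,6): occupied ('#') -> FAIL
All cells valid: no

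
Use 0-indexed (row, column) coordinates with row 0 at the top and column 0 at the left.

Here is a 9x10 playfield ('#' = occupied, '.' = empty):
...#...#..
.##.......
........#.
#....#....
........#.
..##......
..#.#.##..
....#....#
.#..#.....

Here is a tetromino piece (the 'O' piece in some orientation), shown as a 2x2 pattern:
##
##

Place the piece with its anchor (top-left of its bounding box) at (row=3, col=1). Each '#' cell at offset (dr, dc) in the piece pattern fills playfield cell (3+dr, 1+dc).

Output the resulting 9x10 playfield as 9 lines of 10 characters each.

Answer: ...#...#..
.##.......
........#.
###..#....
.##.....#.
..##......
..#.#.##..
....#....#
.#..#.....

Derivation:
Fill (3+0,1+0) = (3,1)
Fill (3+0,1+1) = (3,2)
Fill (3+1,1+0) = (4,1)
Fill (3+1,1+1) = (4,2)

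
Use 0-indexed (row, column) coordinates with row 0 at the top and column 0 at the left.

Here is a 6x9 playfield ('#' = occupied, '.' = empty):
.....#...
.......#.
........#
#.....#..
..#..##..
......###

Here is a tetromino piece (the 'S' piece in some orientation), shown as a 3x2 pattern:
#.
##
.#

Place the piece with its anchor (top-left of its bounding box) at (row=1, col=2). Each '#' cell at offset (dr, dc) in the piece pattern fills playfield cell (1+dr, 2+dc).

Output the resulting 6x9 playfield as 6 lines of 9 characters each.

Fill (1+0,2+0) = (1,2)
Fill (1+1,2+0) = (2,2)
Fill (1+1,2+1) = (2,3)
Fill (1+2,2+1) = (3,3)

Answer: .....#...
..#....#.
..##....#
#..#..#..
..#..##..
......###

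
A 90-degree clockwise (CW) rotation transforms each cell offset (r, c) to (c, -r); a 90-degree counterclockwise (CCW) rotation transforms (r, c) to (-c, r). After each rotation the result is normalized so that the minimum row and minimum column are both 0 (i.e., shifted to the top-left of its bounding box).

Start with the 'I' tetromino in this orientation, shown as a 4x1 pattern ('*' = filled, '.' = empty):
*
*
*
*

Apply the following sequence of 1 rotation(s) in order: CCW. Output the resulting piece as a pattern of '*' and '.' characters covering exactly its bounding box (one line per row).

Start:
*
*
*
*
After rotation 1 (CCW):
****

Answer: ****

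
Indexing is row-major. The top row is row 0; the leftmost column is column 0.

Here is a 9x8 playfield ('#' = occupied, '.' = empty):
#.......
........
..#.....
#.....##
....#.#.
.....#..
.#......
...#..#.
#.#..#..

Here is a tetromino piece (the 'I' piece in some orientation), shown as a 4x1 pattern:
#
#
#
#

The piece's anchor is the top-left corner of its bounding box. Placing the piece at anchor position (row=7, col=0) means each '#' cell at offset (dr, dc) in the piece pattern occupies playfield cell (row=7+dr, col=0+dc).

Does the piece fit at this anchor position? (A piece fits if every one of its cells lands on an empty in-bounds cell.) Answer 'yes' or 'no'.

Check each piece cell at anchor (7, 0):
  offset (0,0) -> (7,0): empty -> OK
  offset (1,0) -> (8,0): occupied ('#') -> FAIL
  offset (2,0) -> (9,0): out of bounds -> FAIL
  offset (3,0) -> (10,0): out of bounds -> FAIL
All cells valid: no

Answer: no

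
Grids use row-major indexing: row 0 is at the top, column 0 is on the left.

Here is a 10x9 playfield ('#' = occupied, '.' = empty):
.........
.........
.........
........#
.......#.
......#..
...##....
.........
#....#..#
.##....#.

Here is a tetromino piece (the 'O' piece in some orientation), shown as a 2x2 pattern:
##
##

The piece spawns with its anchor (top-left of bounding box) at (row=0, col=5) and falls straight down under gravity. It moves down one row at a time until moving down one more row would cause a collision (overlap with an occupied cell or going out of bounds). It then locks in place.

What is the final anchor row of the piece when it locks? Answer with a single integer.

Answer: 3

Derivation:
Spawn at (row=0, col=5). Try each row:
  row 0: fits
  row 1: fits
  row 2: fits
  row 3: fits
  row 4: blocked -> lock at row 3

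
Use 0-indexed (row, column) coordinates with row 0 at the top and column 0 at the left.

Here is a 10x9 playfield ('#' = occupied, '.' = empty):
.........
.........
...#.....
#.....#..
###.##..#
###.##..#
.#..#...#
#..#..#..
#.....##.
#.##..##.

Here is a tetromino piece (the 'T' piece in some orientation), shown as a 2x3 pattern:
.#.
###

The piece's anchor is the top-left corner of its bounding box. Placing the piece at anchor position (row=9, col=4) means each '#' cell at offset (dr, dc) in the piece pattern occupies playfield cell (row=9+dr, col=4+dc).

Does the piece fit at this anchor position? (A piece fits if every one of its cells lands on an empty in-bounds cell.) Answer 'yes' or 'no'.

Answer: no

Derivation:
Check each piece cell at anchor (9, 4):
  offset (0,1) -> (9,5): empty -> OK
  offset (1,0) -> (10,4): out of bounds -> FAIL
  offset (1,1) -> (10,5): out of bounds -> FAIL
  offset (1,2) -> (10,6): out of bounds -> FAIL
All cells valid: no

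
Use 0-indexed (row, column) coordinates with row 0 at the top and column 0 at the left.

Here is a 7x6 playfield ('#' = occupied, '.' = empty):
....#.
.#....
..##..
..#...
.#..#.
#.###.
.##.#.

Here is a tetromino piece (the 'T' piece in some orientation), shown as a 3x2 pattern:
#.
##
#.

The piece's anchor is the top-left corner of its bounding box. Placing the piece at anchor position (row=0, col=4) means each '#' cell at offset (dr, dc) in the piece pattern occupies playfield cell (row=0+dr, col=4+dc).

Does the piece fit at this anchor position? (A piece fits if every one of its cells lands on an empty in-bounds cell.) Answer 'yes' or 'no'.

Check each piece cell at anchor (0, 4):
  offset (0,0) -> (0,4): occupied ('#') -> FAIL
  offset (1,0) -> (1,4): empty -> OK
  offset (1,1) -> (1,5): empty -> OK
  offset (2,0) -> (2,4): empty -> OK
All cells valid: no

Answer: no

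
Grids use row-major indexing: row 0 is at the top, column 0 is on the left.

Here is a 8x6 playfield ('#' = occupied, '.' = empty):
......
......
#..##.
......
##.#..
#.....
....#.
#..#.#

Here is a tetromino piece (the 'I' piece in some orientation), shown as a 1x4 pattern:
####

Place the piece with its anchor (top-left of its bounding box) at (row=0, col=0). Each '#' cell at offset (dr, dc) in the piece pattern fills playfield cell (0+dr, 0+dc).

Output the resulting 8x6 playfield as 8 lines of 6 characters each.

Answer: ####..
......
#..##.
......
##.#..
#.....
....#.
#..#.#

Derivation:
Fill (0+0,0+0) = (0,0)
Fill (0+0,0+1) = (0,1)
Fill (0+0,0+2) = (0,2)
Fill (0+0,0+3) = (0,3)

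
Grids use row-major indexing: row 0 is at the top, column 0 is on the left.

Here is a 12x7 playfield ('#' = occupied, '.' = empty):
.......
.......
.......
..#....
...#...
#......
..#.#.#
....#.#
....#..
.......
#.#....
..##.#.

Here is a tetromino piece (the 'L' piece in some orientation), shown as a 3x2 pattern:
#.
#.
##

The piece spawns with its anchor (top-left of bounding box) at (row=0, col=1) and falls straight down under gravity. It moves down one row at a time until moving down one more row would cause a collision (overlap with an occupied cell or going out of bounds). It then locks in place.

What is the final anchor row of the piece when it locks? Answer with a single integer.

Answer: 0

Derivation:
Spawn at (row=0, col=1). Try each row:
  row 0: fits
  row 1: blocked -> lock at row 0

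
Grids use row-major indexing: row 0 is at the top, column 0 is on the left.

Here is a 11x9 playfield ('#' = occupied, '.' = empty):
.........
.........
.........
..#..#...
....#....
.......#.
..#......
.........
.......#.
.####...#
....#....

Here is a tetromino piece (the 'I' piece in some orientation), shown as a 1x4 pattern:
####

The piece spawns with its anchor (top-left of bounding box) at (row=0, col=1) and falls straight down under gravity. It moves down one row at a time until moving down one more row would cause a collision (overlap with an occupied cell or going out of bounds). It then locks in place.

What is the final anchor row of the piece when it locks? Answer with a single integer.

Answer: 2

Derivation:
Spawn at (row=0, col=1). Try each row:
  row 0: fits
  row 1: fits
  row 2: fits
  row 3: blocked -> lock at row 2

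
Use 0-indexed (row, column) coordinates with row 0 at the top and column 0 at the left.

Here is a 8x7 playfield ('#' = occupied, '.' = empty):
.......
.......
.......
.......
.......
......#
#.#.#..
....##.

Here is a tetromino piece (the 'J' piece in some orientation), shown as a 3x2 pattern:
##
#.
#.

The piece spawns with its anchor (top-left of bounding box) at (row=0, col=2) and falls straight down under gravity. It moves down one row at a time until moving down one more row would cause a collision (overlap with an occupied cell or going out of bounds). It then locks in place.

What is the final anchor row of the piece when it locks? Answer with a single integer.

Answer: 3

Derivation:
Spawn at (row=0, col=2). Try each row:
  row 0: fits
  row 1: fits
  row 2: fits
  row 3: fits
  row 4: blocked -> lock at row 3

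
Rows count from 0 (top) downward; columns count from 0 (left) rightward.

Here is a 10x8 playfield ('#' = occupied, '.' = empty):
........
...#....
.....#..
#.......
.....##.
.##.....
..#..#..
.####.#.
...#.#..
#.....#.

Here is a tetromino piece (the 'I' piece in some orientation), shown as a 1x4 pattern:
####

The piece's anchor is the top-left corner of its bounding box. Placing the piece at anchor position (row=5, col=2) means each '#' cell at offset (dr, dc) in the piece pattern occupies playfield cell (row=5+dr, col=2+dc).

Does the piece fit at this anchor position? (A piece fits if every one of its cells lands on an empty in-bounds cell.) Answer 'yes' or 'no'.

Check each piece cell at anchor (5, 2):
  offset (0,0) -> (5,2): occupied ('#') -> FAIL
  offset (0,1) -> (5,3): empty -> OK
  offset (0,2) -> (5,4): empty -> OK
  offset (0,3) -> (5,5): empty -> OK
All cells valid: no

Answer: no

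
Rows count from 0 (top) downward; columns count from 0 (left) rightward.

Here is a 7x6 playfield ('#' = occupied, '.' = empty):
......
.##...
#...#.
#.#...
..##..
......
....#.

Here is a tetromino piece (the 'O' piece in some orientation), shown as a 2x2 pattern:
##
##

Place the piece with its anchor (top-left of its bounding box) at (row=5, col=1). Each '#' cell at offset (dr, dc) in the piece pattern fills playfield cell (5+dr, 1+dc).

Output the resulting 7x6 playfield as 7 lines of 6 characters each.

Answer: ......
.##...
#...#.
#.#...
..##..
.##...
.##.#.

Derivation:
Fill (5+0,1+0) = (5,1)
Fill (5+0,1+1) = (5,2)
Fill (5+1,1+0) = (6,1)
Fill (5+1,1+1) = (6,2)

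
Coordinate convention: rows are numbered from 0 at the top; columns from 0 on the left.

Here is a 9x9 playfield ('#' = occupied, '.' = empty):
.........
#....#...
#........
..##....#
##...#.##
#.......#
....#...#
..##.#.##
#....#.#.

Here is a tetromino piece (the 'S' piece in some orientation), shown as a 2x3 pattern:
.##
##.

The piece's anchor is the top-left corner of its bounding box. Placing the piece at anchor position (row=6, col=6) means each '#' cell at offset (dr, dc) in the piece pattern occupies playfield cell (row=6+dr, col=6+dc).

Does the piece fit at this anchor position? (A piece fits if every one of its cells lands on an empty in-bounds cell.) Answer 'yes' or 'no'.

Answer: no

Derivation:
Check each piece cell at anchor (6, 6):
  offset (0,1) -> (6,7): empty -> OK
  offset (0,2) -> (6,8): occupied ('#') -> FAIL
  offset (1,0) -> (7,6): empty -> OK
  offset (1,1) -> (7,7): occupied ('#') -> FAIL
All cells valid: no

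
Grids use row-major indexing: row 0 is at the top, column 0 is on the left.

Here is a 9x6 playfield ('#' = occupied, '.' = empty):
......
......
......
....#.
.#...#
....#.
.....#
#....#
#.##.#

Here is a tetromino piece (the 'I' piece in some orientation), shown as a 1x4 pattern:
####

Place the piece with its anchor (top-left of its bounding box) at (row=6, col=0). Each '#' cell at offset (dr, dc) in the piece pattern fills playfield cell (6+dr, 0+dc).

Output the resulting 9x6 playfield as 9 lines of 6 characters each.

Fill (6+0,0+0) = (6,0)
Fill (6+0,0+1) = (6,1)
Fill (6+0,0+2) = (6,2)
Fill (6+0,0+3) = (6,3)

Answer: ......
......
......
....#.
.#...#
....#.
####.#
#....#
#.##.#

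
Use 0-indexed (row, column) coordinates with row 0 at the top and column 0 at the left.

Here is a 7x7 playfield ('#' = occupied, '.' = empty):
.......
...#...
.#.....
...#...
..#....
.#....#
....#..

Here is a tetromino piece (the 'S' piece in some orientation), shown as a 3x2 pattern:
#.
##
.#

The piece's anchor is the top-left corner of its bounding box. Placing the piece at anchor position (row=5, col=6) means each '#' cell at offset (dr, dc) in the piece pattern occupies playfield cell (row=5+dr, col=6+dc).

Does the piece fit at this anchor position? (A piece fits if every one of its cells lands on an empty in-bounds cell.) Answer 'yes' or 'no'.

Check each piece cell at anchor (5, 6):
  offset (0,0) -> (5,6): occupied ('#') -> FAIL
  offset (1,0) -> (6,6): empty -> OK
  offset (1,1) -> (6,7): out of bounds -> FAIL
  offset (2,1) -> (7,7): out of bounds -> FAIL
All cells valid: no

Answer: no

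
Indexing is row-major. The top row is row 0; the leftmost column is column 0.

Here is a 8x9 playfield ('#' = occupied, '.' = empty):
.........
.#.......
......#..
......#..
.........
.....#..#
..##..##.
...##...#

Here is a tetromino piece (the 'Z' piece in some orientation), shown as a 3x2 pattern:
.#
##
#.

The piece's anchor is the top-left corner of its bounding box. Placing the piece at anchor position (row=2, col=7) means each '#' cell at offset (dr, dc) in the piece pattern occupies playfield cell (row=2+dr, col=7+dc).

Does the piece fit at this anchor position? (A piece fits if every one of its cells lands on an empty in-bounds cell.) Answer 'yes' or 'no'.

Check each piece cell at anchor (2, 7):
  offset (0,1) -> (2,8): empty -> OK
  offset (1,0) -> (3,7): empty -> OK
  offset (1,1) -> (3,8): empty -> OK
  offset (2,0) -> (4,7): empty -> OK
All cells valid: yes

Answer: yes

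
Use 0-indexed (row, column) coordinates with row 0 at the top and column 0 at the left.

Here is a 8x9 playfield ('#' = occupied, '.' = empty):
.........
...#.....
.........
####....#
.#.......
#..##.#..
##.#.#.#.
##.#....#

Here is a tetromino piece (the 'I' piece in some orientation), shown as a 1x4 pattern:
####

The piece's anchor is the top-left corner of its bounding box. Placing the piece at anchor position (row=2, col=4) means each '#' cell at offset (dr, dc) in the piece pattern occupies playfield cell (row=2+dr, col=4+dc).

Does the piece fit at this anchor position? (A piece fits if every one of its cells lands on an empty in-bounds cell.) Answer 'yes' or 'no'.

Answer: yes

Derivation:
Check each piece cell at anchor (2, 4):
  offset (0,0) -> (2,4): empty -> OK
  offset (0,1) -> (2,5): empty -> OK
  offset (0,2) -> (2,6): empty -> OK
  offset (0,3) -> (2,7): empty -> OK
All cells valid: yes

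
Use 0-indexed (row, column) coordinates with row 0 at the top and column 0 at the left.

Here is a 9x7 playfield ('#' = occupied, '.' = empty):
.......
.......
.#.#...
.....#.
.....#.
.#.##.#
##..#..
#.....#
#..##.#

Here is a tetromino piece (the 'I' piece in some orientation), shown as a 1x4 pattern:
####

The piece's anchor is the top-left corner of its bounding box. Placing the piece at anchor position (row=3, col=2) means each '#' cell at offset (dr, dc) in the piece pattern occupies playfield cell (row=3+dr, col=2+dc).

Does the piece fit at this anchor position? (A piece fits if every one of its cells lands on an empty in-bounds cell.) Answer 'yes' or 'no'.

Answer: no

Derivation:
Check each piece cell at anchor (3, 2):
  offset (0,0) -> (3,2): empty -> OK
  offset (0,1) -> (3,3): empty -> OK
  offset (0,2) -> (3,4): empty -> OK
  offset (0,3) -> (3,5): occupied ('#') -> FAIL
All cells valid: no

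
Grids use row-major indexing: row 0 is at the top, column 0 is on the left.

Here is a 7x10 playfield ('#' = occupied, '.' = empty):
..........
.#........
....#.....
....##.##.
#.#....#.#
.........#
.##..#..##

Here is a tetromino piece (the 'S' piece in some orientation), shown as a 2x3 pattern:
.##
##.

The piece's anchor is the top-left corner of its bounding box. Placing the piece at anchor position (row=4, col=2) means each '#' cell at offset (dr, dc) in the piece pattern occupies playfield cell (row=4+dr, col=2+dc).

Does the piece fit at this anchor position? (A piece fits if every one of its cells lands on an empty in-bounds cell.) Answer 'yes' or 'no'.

Answer: yes

Derivation:
Check each piece cell at anchor (4, 2):
  offset (0,1) -> (4,3): empty -> OK
  offset (0,2) -> (4,4): empty -> OK
  offset (1,0) -> (5,2): empty -> OK
  offset (1,1) -> (5,3): empty -> OK
All cells valid: yes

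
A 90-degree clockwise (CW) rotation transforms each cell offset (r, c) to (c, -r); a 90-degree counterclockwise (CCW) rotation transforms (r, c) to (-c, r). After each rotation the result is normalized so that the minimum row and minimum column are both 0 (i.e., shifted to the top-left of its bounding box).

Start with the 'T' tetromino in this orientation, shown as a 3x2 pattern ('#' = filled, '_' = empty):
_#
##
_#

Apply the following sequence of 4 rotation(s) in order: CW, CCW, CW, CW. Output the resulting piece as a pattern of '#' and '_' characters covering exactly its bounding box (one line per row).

Start:
_#
##
_#
After rotation 1 (CW):
_#_
###
After rotation 2 (CCW):
_#
##
_#
After rotation 3 (CW):
_#_
###
After rotation 4 (CW):
#_
##
#_

Answer: #_
##
#_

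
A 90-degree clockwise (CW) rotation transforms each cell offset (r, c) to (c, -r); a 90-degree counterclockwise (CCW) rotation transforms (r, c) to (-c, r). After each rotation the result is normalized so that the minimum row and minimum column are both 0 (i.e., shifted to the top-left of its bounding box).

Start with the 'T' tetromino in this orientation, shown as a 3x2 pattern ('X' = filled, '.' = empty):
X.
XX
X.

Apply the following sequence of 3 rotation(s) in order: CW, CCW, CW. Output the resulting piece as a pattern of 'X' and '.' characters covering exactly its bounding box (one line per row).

Start:
X.
XX
X.
After rotation 1 (CW):
XXX
.X.
After rotation 2 (CCW):
X.
XX
X.
After rotation 3 (CW):
XXX
.X.

Answer: XXX
.X.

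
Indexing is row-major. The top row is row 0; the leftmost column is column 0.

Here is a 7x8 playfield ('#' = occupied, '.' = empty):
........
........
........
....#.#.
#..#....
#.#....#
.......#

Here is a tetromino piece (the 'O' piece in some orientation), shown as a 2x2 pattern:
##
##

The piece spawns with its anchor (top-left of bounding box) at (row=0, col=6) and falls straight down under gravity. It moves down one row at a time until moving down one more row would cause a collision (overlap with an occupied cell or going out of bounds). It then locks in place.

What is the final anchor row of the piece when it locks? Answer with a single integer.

Spawn at (row=0, col=6). Try each row:
  row 0: fits
  row 1: fits
  row 2: blocked -> lock at row 1

Answer: 1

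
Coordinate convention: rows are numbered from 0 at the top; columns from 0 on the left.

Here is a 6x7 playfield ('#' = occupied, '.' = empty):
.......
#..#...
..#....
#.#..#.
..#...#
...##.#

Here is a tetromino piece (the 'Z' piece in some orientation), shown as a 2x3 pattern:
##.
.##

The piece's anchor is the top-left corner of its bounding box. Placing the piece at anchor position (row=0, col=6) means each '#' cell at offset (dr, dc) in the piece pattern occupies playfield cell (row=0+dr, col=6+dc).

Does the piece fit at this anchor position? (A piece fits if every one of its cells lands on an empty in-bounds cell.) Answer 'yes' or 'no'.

Check each piece cell at anchor (0, 6):
  offset (0,0) -> (0,6): empty -> OK
  offset (0,1) -> (0,7): out of bounds -> FAIL
  offset (1,1) -> (1,7): out of bounds -> FAIL
  offset (1,2) -> (1,8): out of bounds -> FAIL
All cells valid: no

Answer: no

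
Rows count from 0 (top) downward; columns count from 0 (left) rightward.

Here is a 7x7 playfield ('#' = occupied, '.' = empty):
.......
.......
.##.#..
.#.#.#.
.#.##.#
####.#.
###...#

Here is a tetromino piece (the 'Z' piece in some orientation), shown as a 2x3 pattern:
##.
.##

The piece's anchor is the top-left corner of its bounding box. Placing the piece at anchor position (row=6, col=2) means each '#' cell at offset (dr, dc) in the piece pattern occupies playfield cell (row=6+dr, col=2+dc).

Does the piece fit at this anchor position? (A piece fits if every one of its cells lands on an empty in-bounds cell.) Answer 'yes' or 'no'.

Check each piece cell at anchor (6, 2):
  offset (0,0) -> (6,2): occupied ('#') -> FAIL
  offset (0,1) -> (6,3): empty -> OK
  offset (1,1) -> (7,3): out of bounds -> FAIL
  offset (1,2) -> (7,4): out of bounds -> FAIL
All cells valid: no

Answer: no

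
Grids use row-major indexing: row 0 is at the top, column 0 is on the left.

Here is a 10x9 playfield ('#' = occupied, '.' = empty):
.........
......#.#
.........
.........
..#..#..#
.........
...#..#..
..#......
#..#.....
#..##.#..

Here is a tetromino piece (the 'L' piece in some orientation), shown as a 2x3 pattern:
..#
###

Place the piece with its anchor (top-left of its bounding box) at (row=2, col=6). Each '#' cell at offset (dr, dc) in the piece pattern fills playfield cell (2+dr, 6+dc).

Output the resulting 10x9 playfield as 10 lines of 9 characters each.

Answer: .........
......#.#
........#
......###
..#..#..#
.........
...#..#..
..#......
#..#.....
#..##.#..

Derivation:
Fill (2+0,6+2) = (2,8)
Fill (2+1,6+0) = (3,6)
Fill (2+1,6+1) = (3,7)
Fill (2+1,6+2) = (3,8)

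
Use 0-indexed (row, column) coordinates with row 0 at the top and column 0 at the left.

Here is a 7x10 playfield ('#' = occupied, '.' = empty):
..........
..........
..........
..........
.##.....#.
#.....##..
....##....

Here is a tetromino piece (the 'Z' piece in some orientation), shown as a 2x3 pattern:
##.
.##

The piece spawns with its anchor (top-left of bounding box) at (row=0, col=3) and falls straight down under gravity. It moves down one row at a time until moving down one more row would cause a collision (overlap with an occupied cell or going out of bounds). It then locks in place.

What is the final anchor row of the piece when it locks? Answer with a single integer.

Answer: 4

Derivation:
Spawn at (row=0, col=3). Try each row:
  row 0: fits
  row 1: fits
  row 2: fits
  row 3: fits
  row 4: fits
  row 5: blocked -> lock at row 4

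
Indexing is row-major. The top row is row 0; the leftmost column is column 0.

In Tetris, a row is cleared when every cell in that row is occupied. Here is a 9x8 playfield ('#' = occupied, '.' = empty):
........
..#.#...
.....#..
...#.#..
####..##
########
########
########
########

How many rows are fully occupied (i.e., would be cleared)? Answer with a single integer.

Check each row:
  row 0: 8 empty cells -> not full
  row 1: 6 empty cells -> not full
  row 2: 7 empty cells -> not full
  row 3: 6 empty cells -> not full
  row 4: 2 empty cells -> not full
  row 5: 0 empty cells -> FULL (clear)
  row 6: 0 empty cells -> FULL (clear)
  row 7: 0 empty cells -> FULL (clear)
  row 8: 0 empty cells -> FULL (clear)
Total rows cleared: 4

Answer: 4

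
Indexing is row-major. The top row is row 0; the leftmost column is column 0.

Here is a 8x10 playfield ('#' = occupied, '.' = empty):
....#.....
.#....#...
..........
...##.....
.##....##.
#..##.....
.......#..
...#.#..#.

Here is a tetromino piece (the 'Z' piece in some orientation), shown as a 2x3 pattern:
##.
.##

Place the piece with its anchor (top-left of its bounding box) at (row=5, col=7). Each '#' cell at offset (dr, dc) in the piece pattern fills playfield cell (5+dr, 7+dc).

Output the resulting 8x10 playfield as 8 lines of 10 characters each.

Answer: ....#.....
.#....#...
..........
...##.....
.##....##.
#..##..##.
.......###
...#.#..#.

Derivation:
Fill (5+0,7+0) = (5,7)
Fill (5+0,7+1) = (5,8)
Fill (5+1,7+1) = (6,8)
Fill (5+1,7+2) = (6,9)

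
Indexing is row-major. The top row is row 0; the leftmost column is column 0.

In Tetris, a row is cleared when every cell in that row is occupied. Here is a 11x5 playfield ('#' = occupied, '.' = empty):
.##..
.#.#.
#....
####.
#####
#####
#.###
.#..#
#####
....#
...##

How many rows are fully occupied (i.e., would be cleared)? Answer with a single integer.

Answer: 3

Derivation:
Check each row:
  row 0: 3 empty cells -> not full
  row 1: 3 empty cells -> not full
  row 2: 4 empty cells -> not full
  row 3: 1 empty cell -> not full
  row 4: 0 empty cells -> FULL (clear)
  row 5: 0 empty cells -> FULL (clear)
  row 6: 1 empty cell -> not full
  row 7: 3 empty cells -> not full
  row 8: 0 empty cells -> FULL (clear)
  row 9: 4 empty cells -> not full
  row 10: 3 empty cells -> not full
Total rows cleared: 3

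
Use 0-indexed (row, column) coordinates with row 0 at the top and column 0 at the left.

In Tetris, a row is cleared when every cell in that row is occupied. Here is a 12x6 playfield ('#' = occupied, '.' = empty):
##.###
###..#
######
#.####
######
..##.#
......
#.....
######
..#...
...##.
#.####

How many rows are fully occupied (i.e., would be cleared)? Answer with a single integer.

Check each row:
  row 0: 1 empty cell -> not full
  row 1: 2 empty cells -> not full
  row 2: 0 empty cells -> FULL (clear)
  row 3: 1 empty cell -> not full
  row 4: 0 empty cells -> FULL (clear)
  row 5: 3 empty cells -> not full
  row 6: 6 empty cells -> not full
  row 7: 5 empty cells -> not full
  row 8: 0 empty cells -> FULL (clear)
  row 9: 5 empty cells -> not full
  row 10: 4 empty cells -> not full
  row 11: 1 empty cell -> not full
Total rows cleared: 3

Answer: 3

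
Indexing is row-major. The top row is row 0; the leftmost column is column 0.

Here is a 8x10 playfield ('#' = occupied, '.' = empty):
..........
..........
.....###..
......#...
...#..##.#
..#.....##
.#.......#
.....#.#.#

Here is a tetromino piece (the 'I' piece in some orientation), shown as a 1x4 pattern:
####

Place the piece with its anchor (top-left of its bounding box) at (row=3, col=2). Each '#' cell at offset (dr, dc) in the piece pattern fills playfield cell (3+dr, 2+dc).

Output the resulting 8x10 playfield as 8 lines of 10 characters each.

Answer: ..........
..........
.....###..
..#####...
...#..##.#
..#.....##
.#.......#
.....#.#.#

Derivation:
Fill (3+0,2+0) = (3,2)
Fill (3+0,2+1) = (3,3)
Fill (3+0,2+2) = (3,4)
Fill (3+0,2+3) = (3,5)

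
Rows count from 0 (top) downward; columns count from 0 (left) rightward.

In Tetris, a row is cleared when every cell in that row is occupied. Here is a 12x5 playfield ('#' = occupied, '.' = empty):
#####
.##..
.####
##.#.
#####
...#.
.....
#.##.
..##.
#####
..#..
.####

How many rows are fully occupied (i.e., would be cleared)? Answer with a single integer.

Answer: 3

Derivation:
Check each row:
  row 0: 0 empty cells -> FULL (clear)
  row 1: 3 empty cells -> not full
  row 2: 1 empty cell -> not full
  row 3: 2 empty cells -> not full
  row 4: 0 empty cells -> FULL (clear)
  row 5: 4 empty cells -> not full
  row 6: 5 empty cells -> not full
  row 7: 2 empty cells -> not full
  row 8: 3 empty cells -> not full
  row 9: 0 empty cells -> FULL (clear)
  row 10: 4 empty cells -> not full
  row 11: 1 empty cell -> not full
Total rows cleared: 3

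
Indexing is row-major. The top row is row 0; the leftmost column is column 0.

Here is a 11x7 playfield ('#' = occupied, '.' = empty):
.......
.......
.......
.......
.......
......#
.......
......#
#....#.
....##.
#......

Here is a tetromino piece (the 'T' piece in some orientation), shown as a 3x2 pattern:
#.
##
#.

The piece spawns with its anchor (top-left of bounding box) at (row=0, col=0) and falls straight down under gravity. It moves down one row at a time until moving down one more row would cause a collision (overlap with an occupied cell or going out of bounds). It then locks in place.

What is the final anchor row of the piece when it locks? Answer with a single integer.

Answer: 5

Derivation:
Spawn at (row=0, col=0). Try each row:
  row 0: fits
  row 1: fits
  row 2: fits
  row 3: fits
  row 4: fits
  row 5: fits
  row 6: blocked -> lock at row 5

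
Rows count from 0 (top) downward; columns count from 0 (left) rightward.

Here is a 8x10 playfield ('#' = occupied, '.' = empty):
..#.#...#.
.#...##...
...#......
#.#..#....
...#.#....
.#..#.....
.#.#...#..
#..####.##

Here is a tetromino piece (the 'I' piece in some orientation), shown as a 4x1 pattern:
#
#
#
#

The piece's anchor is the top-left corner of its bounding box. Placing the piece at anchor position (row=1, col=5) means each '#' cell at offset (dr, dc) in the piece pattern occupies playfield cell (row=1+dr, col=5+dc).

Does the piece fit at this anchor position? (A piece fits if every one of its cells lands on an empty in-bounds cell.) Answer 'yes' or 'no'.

Check each piece cell at anchor (1, 5):
  offset (0,0) -> (1,5): occupied ('#') -> FAIL
  offset (1,0) -> (2,5): empty -> OK
  offset (2,0) -> (3,5): occupied ('#') -> FAIL
  offset (3,0) -> (4,5): occupied ('#') -> FAIL
All cells valid: no

Answer: no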